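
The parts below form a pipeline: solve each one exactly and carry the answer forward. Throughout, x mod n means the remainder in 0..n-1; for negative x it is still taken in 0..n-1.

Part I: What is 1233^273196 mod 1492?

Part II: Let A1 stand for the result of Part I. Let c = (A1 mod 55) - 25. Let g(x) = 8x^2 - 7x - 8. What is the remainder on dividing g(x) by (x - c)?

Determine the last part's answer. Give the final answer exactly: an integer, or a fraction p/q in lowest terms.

Part I: squarings mod 1492: 1233^1=1233, 1233^2=1433, 1233^4=497, 1233^8=829, 1233^16=921, 1233^32=785, 1233^64=29, 1233^128=841, 1233^256=73, 1233^512=853, 1233^1024=1005, 1233^2048=1433, 1233^4096=497, 1233^8192=829, 1233^16384=921, 1233^32768=785, 1233^65536=29, 1233^131072=841, 1233^262144=73; 1233^273196 = 1233^4 * 1233^8 * 1233^32 * 1233^256 * 1233^512 * 1233^2048 * 1233^8192 * 1233^262144 = 1421 (mod 1492); answer 1421
Part II: A1 = 1421; c = 21; remainder = value at the root: 8*(21)^2 - 7*(21)^1 - 8 = (3528) + (-147) + (-8) = 3373; answer 3373

3373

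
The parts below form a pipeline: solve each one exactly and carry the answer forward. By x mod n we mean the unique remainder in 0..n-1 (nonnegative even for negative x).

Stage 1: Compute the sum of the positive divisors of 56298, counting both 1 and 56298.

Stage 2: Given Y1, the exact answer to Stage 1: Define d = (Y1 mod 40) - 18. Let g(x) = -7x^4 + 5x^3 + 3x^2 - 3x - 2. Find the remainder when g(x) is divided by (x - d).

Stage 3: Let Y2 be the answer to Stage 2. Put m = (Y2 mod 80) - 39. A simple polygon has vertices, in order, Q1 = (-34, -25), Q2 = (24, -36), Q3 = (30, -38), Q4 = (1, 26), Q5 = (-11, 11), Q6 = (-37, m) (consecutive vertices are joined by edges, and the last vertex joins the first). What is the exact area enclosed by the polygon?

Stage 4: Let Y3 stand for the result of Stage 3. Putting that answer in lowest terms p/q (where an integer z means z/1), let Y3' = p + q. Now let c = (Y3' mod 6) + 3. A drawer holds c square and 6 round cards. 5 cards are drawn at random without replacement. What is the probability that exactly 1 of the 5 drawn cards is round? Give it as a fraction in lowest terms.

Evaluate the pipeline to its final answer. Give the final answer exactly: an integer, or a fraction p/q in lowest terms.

5/77

Stage 1: 56298 = 2 * 3 * 11 * 853; sigma = (1 + 2) * (1 + 3) * (1 + 11) * (1 + 853) = 3 * 4 * 12 * 854 = 122976; answer 122976
Stage 2: Y1 = 122976; d = -2; remainder = value at the root: -7*(-2)^4 + 5*(-2)^3 + 3*(-2)^2 - 3*(-2)^1 - 2 = (-112) + (-40) + (12) + (6) + (-2) = -136; answer -136
Stage 3: Y2 = -136; m = -15; cross terms: (-34*-36 - 24*-25)=1824, (24*-38 - 30*-36)=168, (30*26 - 1*-38)=818, (1*11 - -11*26)=297, (-11*-15 - -37*11)=572, (-37*-25 - -34*-15)=415; twice the area = |4094| = 4094; area = 2047; answer 2047
Stage 4: Y3 = 2047; threaded value p + q = 2048; c = 5; total draws C(11,5) = 462; favorable C(6,1)*C(5,4) = 30; P = 5/77; answer 5/77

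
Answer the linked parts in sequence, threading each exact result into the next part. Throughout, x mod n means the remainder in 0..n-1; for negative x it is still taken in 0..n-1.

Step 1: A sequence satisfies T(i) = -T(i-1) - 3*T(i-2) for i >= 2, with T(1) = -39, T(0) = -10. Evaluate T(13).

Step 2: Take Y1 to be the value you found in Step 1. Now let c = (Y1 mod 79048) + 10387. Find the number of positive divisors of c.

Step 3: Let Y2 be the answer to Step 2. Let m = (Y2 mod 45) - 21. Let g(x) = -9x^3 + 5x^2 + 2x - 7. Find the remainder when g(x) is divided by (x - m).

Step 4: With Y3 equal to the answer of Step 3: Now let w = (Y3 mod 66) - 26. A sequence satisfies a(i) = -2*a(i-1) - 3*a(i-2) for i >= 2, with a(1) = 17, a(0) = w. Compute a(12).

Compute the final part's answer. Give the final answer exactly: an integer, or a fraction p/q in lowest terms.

24389

Step 1: T(2) = -1*(-39) - 3*(-10) = 69; iterating: T(2)=69, T(3)=48, T(4)=-255, T(5)=111, T(6)=654, T(7)=-987, T(8)=-975, T(9)=3936, T(10)=-1011, T(11)=-10797, T(12)=13830, T(13)=18561; answer 18561
Step 2: Y1 = 18561; c = 28948; 28948 = 2^2 * 7237; number of divisors = (2+1) * (1+1) = 6; answer 6
Step 3: Y2 = 6; m = -15; remainder = value at the root: -9*(-15)^3 + 5*(-15)^2 + 2*(-15)^1 - 7 = (30375) + (1125) + (-30) + (-7) = 31463; answer 31463
Step 4: Y3 = 31463; w = 21; a(2) = -2*(17) - 3*(21) = -97; iterating: a(2)=-97, a(3)=143, a(4)=5, a(5)=-439, a(6)=863, a(7)=-409, a(8)=-1771, a(9)=4769, a(10)=-4225, a(11)=-5857, a(12)=24389; answer 24389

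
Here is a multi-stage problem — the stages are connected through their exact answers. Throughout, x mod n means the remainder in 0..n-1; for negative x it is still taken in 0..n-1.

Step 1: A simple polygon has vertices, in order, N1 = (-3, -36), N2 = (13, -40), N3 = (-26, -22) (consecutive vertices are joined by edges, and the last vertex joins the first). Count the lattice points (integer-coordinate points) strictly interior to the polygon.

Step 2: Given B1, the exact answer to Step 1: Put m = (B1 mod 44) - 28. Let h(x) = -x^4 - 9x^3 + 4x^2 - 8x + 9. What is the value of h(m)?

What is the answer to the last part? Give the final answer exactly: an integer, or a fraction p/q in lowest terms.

Step 1: cross terms: (-3*-40 - 13*-36)=588, (13*-22 - -26*-40)=-1326, (-26*-36 - -3*-22)=870; twice the area = |132| = 132; area = 66; boundary points = 4 + 3 + 1 = 8; strictly interior points = area - boundary/2 + 1 = 63; answer 63
Step 2: B1 = 63; m = -9; -1*(-9)^4 - 9*(-9)^3 + 4*(-9)^2 - 8*(-9)^1 + 9 = (-6561) + (6561) + (324) + (72) + (9) = 405; answer 405

405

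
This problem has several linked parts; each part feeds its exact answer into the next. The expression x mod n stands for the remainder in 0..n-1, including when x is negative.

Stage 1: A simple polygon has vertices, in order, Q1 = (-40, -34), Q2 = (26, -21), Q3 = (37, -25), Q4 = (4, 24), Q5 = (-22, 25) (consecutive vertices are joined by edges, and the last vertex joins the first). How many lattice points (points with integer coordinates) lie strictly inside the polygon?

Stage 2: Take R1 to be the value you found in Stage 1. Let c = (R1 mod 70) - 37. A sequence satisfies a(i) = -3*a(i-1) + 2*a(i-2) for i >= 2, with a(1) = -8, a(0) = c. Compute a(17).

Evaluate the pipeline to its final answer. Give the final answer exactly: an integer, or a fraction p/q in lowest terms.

Stage 1: cross terms: (-40*-21 - 26*-34)=1724, (26*-25 - 37*-21)=127, (37*24 - 4*-25)=988, (4*25 - -22*24)=628, (-22*-34 - -40*25)=1748; twice the area = |5215| = 5215; area = 5215/2; boundary points = 1 + 1 + 1 + 1 + 1 = 5; strictly interior points = area - boundary/2 + 1 = 2606; answer 2606
Stage 2: R1 = 2606; c = -21; a(2) = -3*(-8) + 2*(-21) = -18; iterating: a(2)=-18, a(3)=38, a(4)=-150, a(5)=526, a(6)=-1878, a(7)=6686, a(8)=-23814, a(9)=84814, a(10)=-302070, a(11)=1075838, a(12)=-3831654, a(13)=13646638, a(14)=-48603222, a(15)=173102942, a(16)=-616515270, a(17)=2195751694; answer 2195751694

2195751694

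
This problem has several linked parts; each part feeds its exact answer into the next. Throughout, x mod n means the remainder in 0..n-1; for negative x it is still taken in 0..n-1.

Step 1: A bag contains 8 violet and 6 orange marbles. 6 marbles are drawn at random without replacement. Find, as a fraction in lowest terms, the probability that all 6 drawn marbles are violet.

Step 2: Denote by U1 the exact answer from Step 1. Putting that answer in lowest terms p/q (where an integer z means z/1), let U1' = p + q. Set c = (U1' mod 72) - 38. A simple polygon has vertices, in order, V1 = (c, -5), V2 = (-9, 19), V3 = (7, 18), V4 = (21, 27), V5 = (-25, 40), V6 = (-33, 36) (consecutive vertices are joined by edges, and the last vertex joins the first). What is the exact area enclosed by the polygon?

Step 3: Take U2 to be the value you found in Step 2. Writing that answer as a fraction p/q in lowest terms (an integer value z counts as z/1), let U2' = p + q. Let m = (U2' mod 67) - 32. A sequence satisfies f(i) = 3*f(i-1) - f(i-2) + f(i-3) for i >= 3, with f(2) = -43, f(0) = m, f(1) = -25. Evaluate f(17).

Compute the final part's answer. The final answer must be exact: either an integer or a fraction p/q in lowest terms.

-171763705

Step 1: total draws C(14,6) = 3003; favorable C(8,6) = 28; P = 4/429; answer 4/429
Step 2: U1 = 4/429; threaded value p + q = 433; c = -37; cross terms: (-37*19 - -9*-5)=-748, (-9*18 - 7*19)=-295, (7*27 - 21*18)=-189, (21*40 - -25*27)=1515, (-25*36 - -33*40)=420, (-33*-5 - -37*36)=1497; twice the area = |2200| = 2200; area = 1100; answer 1100
Step 3: U2 = 1100; threaded value p + q = 1101; m = -3; f(3) = 3*(-43) - 1*(-25) + 1*(-3) = -107; iterating: f(3)=-107, f(4)=-303, f(5)=-845, f(6)=-2339, f(7)=-6475, f(8)=-17931, f(9)=-49657, f(10)=-137515, f(11)=-380819, f(12)=-1054599, f(13)=-2920493, f(14)=-8087699, f(15)=-22397203, f(16)=-62024403, f(17)=-171763705; answer -171763705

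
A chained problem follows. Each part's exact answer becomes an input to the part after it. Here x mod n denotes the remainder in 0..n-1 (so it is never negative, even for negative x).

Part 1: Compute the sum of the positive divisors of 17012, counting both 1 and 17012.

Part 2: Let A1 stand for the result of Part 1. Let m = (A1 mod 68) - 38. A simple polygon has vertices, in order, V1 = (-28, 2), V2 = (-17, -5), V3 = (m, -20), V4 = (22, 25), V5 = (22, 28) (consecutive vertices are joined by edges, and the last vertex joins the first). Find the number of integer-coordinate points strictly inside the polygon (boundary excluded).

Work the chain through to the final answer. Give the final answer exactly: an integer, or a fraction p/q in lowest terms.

1281

Part 1: 17012 = 2^2 * 4253; sigma = (1 + 2 + 4) * (1 + 4253) = 7 * 4254 = 29778; answer 29778
Part 2: A1 = 29778; m = 24; cross terms: (-28*-5 - -17*2)=174, (-17*-20 - 24*-5)=460, (24*25 - 22*-20)=1040, (22*28 - 22*25)=66, (22*2 - -28*28)=828; twice the area = |2568| = 2568; area = 1284; boundary points = 1 + 1 + 1 + 3 + 2 = 8; strictly interior points = area - boundary/2 + 1 = 1281; answer 1281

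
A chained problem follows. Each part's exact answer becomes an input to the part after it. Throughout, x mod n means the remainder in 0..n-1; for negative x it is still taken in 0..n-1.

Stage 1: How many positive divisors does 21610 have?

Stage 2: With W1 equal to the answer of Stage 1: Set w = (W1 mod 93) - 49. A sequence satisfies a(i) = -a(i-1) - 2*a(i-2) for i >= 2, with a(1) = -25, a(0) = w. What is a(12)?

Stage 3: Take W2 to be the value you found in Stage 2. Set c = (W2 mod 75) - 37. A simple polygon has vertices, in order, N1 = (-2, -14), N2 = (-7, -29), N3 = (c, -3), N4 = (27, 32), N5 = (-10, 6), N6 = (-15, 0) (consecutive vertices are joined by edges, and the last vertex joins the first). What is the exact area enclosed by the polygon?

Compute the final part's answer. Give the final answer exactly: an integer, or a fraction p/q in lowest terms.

371

Stage 1: 21610 = 2 * 5 * 2161; number of divisors = (1+1) * (1+1) * (1+1) = 8; answer 8
Stage 2: W1 = 8; w = -41; a(2) = -1*(-25) - 2*(-41) = 107; iterating: a(2)=107, a(3)=-57, a(4)=-157, a(5)=271, a(6)=43, a(7)=-585, a(8)=499, a(9)=671, a(10)=-1669, a(11)=327, a(12)=3011; answer 3011
Stage 3: W2 = 3011; c = -26; cross terms: (-2*-29 - -7*-14)=-40, (-7*-3 - -26*-29)=-733, (-26*32 - 27*-3)=-751, (27*6 - -10*32)=482, (-10*0 - -15*6)=90, (-15*-14 - -2*0)=210; twice the area = |-742| = 742; area = 371; answer 371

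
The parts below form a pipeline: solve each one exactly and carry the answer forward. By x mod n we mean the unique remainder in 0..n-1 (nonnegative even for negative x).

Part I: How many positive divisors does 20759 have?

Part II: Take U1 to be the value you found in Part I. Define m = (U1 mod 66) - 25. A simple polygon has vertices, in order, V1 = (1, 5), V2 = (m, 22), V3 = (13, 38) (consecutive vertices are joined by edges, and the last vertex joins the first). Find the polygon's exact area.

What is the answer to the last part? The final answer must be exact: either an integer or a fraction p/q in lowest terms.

498

Part I: 20759 is prime, so its only divisors are 1 and 20759; count = 2; answer 2
Part II: U1 = 2; m = -23; cross terms: (1*22 - -23*5)=137, (-23*38 - 13*22)=-1160, (13*5 - 1*38)=27; twice the area = |-996| = 996; area = 498; answer 498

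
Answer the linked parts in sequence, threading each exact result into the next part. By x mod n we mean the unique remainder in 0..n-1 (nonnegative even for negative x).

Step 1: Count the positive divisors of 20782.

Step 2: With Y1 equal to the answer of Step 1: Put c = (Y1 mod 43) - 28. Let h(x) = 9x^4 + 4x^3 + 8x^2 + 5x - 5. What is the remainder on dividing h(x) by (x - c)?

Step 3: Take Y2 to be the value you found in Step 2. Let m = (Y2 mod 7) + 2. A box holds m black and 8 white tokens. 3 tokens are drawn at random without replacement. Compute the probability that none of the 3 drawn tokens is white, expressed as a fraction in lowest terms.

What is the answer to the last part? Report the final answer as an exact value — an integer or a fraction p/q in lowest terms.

1/165

Step 1: 20782 = 2 * 10391; number of divisors = (1+1) * (1+1) = 4; answer 4
Step 2: Y1 = 4; c = -24; remainder = value at the root: 9*(-24)^4 + 4*(-24)^3 + 8*(-24)^2 + 5*(-24)^1 - 5 = (2985984) + (-55296) + (4608) + (-120) + (-5) = 2935171; answer 2935171
Step 3: Y2 = 2935171; m = 3; total draws C(11,3) = 165; favorable C(3,3) = 1; P = 1/165; answer 1/165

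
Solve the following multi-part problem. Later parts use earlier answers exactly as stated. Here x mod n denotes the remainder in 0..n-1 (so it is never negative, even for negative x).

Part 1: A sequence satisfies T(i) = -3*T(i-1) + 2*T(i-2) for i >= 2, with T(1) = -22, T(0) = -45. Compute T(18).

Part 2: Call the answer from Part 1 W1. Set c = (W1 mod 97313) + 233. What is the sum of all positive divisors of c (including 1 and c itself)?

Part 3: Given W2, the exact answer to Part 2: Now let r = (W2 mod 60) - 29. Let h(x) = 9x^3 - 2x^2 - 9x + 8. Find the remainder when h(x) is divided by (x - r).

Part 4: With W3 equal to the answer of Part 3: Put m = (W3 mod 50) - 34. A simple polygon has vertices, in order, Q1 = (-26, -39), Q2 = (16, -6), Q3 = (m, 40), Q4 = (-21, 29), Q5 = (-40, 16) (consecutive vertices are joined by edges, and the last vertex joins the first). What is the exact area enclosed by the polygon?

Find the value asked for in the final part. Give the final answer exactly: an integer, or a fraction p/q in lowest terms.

Part 1: T(2) = -3*(-22) + 2*(-45) = -24; iterating: T(2)=-24, T(3)=28, T(4)=-132, T(5)=452, T(6)=-1620, T(7)=5764, T(8)=-20532, T(9)=73124, T(10)=-260436, T(11)=927556, T(12)=-3303540, T(13)=11765732, T(14)=-41904276, T(15)=149244292, T(16)=-531541428, T(17)=1893112868, T(18)=-6742421460; answer -6742421460
Part 2: W1 = -6742421460; c = 7291; 7291 = 23 * 317; sigma = (1 + 23) * (1 + 317) = 24 * 318 = 7632; answer 7632
Part 3: W2 = 7632; r = -17; remainder = value at the root: 9*(-17)^3 - 2*(-17)^2 - 9*(-17)^1 + 8 = (-44217) + (-578) + (153) + (8) = -44634; answer -44634
Part 4: W3 = -44634; m = -18; cross terms: (-26*-6 - 16*-39)=780, (16*40 - -18*-6)=532, (-18*29 - -21*40)=318, (-21*16 - -40*29)=824, (-40*-39 - -26*16)=1976; twice the area = |4430| = 4430; area = 2215; answer 2215

2215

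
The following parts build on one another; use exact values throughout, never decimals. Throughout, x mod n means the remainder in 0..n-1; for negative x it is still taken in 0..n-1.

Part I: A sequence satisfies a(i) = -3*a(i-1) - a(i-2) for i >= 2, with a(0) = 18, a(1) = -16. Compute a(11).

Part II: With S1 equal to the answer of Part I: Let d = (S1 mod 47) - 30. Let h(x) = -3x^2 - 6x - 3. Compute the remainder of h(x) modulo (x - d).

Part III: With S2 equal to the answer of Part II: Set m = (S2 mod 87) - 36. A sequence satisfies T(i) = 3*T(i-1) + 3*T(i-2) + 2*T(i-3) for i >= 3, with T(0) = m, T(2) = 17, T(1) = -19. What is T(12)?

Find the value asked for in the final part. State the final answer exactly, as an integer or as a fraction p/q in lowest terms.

12819978

Part I: a(2) = -3*(-16) - 1*(18) = 30; iterating: a(2)=30, a(3)=-74, a(4)=192, a(5)=-502, a(6)=1314, a(7)=-3440, a(8)=9006, a(9)=-23578, a(10)=61728, a(11)=-161606; answer -161606
Part II: S1 = -161606; d = -3; remainder = value at the root: -3*(-3)^2 - 6*(-3)^1 - 3 = (-27) + (18) + (-3) = -12; answer -12
Part III: S2 = -12; m = 39; T(3) = 3*(17) + 3*(-19) + 2*(39) = 72; iterating: T(3)=72, T(4)=229, T(5)=937, T(6)=3642, T(7)=14195, T(8)=55385, T(9)=216024, T(10)=842617, T(11)=3286693, T(12)=12819978; answer 12819978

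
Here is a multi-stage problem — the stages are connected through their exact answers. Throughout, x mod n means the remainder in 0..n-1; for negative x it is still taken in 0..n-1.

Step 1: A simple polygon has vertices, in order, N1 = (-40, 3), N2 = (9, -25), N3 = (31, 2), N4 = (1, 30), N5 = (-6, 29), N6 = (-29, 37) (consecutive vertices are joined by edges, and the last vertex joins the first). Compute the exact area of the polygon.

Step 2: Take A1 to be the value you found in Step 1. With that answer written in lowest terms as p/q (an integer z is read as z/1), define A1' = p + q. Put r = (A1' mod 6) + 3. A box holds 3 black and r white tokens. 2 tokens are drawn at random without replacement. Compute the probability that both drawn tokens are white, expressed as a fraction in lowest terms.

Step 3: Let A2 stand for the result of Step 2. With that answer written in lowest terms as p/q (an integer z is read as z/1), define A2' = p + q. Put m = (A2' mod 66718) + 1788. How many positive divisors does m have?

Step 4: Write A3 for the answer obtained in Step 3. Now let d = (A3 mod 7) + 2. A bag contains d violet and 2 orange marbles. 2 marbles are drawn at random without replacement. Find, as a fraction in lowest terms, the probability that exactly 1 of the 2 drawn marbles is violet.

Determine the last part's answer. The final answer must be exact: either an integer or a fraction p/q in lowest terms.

16/45

Step 1: cross terms: (-40*-25 - 9*3)=973, (9*2 - 31*-25)=793, (31*30 - 1*2)=928, (1*29 - -6*30)=209, (-6*37 - -29*29)=619, (-29*3 - -40*37)=1393; twice the area = |4915| = 4915; area = 4915/2; answer 4915/2
Step 2: A1 = 4915/2; threaded value p + q = 4917; r = 6; total draws C(9,2) = 36; favorable C(6,2) = 15; P = 5/12; answer 5/12
Step 3: A2 = 5/12; threaded value p + q = 17; m = 1805; 1805 = 5 * 19^2; number of divisors = (1+1) * (2+1) = 6; answer 6
Step 4: A3 = 6; d = 8; total draws C(10,2) = 45; favorable C(8,1)*C(2,1) = 16; P = 16/45; answer 16/45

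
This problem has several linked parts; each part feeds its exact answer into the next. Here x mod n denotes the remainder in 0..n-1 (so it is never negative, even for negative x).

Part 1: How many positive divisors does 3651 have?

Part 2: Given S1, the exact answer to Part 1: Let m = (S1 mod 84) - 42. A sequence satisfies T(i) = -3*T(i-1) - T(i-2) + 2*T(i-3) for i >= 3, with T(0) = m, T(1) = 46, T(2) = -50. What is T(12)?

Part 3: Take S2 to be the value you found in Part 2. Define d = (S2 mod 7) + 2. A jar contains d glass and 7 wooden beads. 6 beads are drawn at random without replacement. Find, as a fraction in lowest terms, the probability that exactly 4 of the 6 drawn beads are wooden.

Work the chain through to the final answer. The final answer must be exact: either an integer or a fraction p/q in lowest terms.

5/11

Part 1: 3651 = 3 * 1217; number of divisors = (1+1) * (1+1) = 4; answer 4
Part 2: S1 = 4; m = -38; T(3) = -3*(-50) - 1*(46) + 2*(-38) = 28; iterating: T(3)=28, T(4)=58, T(5)=-302, T(6)=904, T(7)=-2294, T(8)=5374, T(9)=-12020, T(10)=26098, T(11)=-55526, T(12)=116440; answer 116440
Part 3: S2 = 116440; d = 4; total draws C(11,6) = 462; favorable C(7,4)*C(4,2) = 210; P = 5/11; answer 5/11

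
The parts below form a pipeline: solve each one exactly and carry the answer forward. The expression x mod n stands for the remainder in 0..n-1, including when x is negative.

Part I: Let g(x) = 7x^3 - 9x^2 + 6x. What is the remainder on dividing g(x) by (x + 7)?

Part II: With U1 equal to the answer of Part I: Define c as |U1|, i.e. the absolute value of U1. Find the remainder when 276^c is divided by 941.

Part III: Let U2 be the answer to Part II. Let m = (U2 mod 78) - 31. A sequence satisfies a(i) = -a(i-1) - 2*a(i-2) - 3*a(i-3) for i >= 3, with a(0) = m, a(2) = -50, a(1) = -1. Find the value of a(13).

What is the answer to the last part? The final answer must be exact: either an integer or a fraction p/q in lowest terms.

Part I: remainder = value at the root: 7*(-7)^3 - 9*(-7)^2 + 6*(-7)^1 = (-2401) + (-441) + (-42) = -2884; answer -2884
Part II: U1 = -2884; c = 2884; squarings mod 941: 276^1=276, 276^2=896, 276^4=143, 276^8=688, 276^16=21, 276^32=441, 276^64=635, 276^128=477, 276^256=748, 276^512=550, 276^1024=439, 276^2048=757; 276^2884 = 276^4 * 276^64 * 276^256 * 276^512 * 276^2048 = 635 (mod 941); answer 635
Part III: U2 = 635; m = -20; a(3) = -1*(-50) - 2*(-1) - 3*(-20) = 112; iterating: a(3)=112, a(4)=-9, a(5)=-65, a(6)=-253, a(7)=410, a(8)=291, a(9)=-352, a(10)=-1460, a(11)=1291, a(12)=2685, a(13)=-887; answer -887

-887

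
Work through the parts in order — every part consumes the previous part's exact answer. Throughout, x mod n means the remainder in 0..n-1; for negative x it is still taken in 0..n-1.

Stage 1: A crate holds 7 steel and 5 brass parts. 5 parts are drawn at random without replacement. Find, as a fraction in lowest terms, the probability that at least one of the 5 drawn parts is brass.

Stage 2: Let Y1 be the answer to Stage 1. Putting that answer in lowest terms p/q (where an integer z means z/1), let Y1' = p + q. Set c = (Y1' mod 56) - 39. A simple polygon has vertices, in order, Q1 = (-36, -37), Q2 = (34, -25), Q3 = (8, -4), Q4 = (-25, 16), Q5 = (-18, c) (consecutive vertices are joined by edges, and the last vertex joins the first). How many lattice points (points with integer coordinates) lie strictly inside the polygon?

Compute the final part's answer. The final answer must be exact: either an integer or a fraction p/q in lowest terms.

Stage 1: total draws C(12,5) = 792; complement C(7,5) = 21; favorable 792 - 21 = 771; P = 257/264; answer 257/264
Stage 2: Y1 = 257/264; threaded value p + q = 521; c = -22; cross terms: (-36*-25 - 34*-37)=2158, (34*-4 - 8*-25)=64, (8*16 - -25*-4)=28, (-25*-22 - -18*16)=838, (-18*-37 - -36*-22)=-126; twice the area = |2962| = 2962; area = 1481; boundary points = 2 + 1 + 1 + 1 + 3 = 8; strictly interior points = area - boundary/2 + 1 = 1478; answer 1478

1478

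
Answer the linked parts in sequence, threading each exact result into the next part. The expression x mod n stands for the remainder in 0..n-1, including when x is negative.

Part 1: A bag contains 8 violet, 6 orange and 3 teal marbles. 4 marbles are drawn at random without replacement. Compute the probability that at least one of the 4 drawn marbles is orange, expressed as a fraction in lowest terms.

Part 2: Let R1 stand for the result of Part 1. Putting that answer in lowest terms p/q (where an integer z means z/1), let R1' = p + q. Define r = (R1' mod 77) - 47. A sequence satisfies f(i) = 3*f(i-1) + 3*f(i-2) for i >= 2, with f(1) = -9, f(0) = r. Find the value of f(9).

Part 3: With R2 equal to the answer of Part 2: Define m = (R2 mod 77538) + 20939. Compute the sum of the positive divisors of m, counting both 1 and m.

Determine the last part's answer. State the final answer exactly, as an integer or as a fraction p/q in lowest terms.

157080

Part 1: total draws C(17,4) = 2380; complement C(11,4) = 330; favorable 2380 - 330 = 2050; P = 205/238; answer 205/238
Part 2: R1 = 205/238; threaded value p + q = 443; r = 11; f(2) = 3*(-9) + 3*(11) = 6; iterating: f(2)=6, f(3)=-9, f(4)=-9, f(5)=-54, f(6)=-189, f(7)=-729, f(8)=-2754, f(9)=-10449; answer -10449
Part 3: R2 = -10449; m = 88028; 88028 = 2^2 * 59 * 373; sigma = (1 + 2 + 4) * (1 + 59) * (1 + 373) = 7 * 60 * 374 = 157080; answer 157080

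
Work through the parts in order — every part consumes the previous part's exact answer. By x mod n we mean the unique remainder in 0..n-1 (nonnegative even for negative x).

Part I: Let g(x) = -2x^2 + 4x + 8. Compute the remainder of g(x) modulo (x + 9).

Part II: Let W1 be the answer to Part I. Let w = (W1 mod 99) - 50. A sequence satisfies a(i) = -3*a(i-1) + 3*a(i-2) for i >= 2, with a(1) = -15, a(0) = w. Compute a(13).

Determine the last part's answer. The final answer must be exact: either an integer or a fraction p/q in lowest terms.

133046145

Part I: remainder = value at the root: -2*(-9)^2 + 4*(-9)^1 + 8 = (-162) + (-36) + (8) = -190; answer -190
Part II: W1 = -190; w = -42; a(2) = -3*(-15) + 3*(-42) = -81; iterating: a(2)=-81, a(3)=198, a(4)=-837, a(5)=3105, a(6)=-11826, a(7)=44793, a(8)=-169857, a(9)=643950, a(10)=-2441421, a(11)=9256113, a(12)=-35092602, a(13)=133046145; answer 133046145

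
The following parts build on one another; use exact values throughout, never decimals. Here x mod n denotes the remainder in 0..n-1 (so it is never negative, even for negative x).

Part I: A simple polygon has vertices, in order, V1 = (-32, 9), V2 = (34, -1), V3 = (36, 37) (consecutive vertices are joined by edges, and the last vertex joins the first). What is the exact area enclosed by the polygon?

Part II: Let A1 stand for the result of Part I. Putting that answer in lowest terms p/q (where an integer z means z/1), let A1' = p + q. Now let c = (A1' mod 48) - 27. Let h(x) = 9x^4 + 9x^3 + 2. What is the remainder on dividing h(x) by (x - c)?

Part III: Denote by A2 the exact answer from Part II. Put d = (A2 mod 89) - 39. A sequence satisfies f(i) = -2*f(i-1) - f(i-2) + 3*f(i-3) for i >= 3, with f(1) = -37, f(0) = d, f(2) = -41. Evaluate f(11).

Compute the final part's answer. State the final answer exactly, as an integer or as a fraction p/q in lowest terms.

3542

Part I: cross terms: (-32*-1 - 34*9)=-274, (34*37 - 36*-1)=1294, (36*9 - -32*37)=1508; twice the area = |2528| = 2528; area = 1264; answer 1264
Part II: A1 = 1264; threaded value p + q = 1265; c = -10; remainder = value at the root: 9*(-10)^4 + 9*(-10)^3 + 2 = (90000) + (-9000) + (2) = 81002; answer 81002
Part III: A2 = 81002; d = -27; f(3) = -2*(-41) - 1*(-37) + 3*(-27) = 38; iterating: f(3)=38, f(4)=-146, f(5)=131, f(6)=-2, f(7)=-565, f(8)=1525, f(9)=-2491, f(10)=1762, f(11)=3542; answer 3542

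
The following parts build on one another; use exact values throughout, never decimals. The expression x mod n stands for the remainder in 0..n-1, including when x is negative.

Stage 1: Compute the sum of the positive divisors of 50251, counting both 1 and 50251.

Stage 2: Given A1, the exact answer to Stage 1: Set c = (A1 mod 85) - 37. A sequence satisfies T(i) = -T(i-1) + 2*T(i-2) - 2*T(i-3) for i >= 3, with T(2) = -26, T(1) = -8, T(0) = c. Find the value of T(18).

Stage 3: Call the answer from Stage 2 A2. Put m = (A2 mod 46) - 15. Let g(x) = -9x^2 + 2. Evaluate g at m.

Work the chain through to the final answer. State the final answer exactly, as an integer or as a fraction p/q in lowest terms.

-1519

Stage 1: 50251 = 31 * 1621; sigma = (1 + 31) * (1 + 1621) = 32 * 1622 = 51904; answer 51904
Stage 2: A1 = 51904; c = 17; T(3) = -1*(-26) + 2*(-8) - 2*(17) = -24; iterating: T(3)=-24, T(4)=-12, T(5)=16, T(6)=8, T(7)=48, T(8)=-64, T(9)=144, T(10)=-368, T(11)=784, T(12)=-1808, T(13)=4112, T(14)=-9296, T(15)=21136, T(16)=-47952, T(17)=108816, T(18)=-246992; answer -246992
Stage 3: A2 = -246992; m = 13; -9*(13)^2 + 2 = (-1521) + (2) = -1519; answer -1519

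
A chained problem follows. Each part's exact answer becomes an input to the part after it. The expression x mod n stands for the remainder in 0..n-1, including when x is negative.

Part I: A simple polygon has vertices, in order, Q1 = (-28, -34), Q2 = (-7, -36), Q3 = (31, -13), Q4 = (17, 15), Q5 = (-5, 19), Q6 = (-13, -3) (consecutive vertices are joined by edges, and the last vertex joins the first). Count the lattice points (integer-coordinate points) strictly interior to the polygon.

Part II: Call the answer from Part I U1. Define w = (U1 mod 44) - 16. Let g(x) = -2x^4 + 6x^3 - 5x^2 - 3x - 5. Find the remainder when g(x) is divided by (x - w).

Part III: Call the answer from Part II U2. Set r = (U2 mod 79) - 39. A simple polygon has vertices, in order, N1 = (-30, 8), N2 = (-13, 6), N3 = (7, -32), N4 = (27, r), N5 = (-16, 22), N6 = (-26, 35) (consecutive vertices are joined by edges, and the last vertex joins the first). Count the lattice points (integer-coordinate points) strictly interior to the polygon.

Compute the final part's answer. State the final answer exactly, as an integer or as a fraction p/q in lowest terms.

Part I: cross terms: (-28*-36 - -7*-34)=770, (-7*-13 - 31*-36)=1207, (31*15 - 17*-13)=686, (17*19 - -5*15)=398, (-5*-3 - -13*19)=262, (-13*-34 - -28*-3)=358; twice the area = |3681| = 3681; area = 3681/2; boundary points = 1 + 1 + 14 + 2 + 2 + 1 = 21; strictly interior points = area - boundary/2 + 1 = 1831; answer 1831
Part II: U1 = 1831; w = 11; remainder = value at the root: -2*(11)^4 + 6*(11)^3 - 5*(11)^2 - 3*(11)^1 - 5 = (-29282) + (7986) + (-605) + (-33) + (-5) = -21939; answer -21939
Part III: U2 = -21939; r = -16; cross terms: (-30*6 - -13*8)=-76, (-13*-32 - 7*6)=374, (7*-16 - 27*-32)=752, (27*22 - -16*-16)=338, (-16*35 - -26*22)=12, (-26*8 - -30*35)=842; twice the area = |2242| = 2242; area = 1121; boundary points = 1 + 2 + 4 + 1 + 1 + 1 = 10; strictly interior points = area - boundary/2 + 1 = 1117; answer 1117

1117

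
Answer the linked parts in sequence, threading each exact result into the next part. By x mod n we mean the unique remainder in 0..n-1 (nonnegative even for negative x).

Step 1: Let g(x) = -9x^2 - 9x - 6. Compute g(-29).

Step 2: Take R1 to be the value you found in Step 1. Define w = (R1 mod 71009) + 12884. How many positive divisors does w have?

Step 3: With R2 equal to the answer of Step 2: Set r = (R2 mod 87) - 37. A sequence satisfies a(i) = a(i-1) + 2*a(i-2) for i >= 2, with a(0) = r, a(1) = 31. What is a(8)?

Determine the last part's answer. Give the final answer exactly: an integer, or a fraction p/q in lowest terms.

-375

Step 1: -9*(-29)^2 - 9*(-29)^1 - 6 = (-7569) + (261) + (-6) = -7314; answer -7314
Step 2: R1 = -7314; w = 76579; 76579 is prime, so its only divisors are 1 and 76579; count = 2; answer 2
Step 3: R2 = 2; r = -35; a(2) = 1*(31) + 2*(-35) = -39; iterating: a(2)=-39, a(3)=23, a(4)=-55, a(5)=-9, a(6)=-119, a(7)=-137, a(8)=-375; answer -375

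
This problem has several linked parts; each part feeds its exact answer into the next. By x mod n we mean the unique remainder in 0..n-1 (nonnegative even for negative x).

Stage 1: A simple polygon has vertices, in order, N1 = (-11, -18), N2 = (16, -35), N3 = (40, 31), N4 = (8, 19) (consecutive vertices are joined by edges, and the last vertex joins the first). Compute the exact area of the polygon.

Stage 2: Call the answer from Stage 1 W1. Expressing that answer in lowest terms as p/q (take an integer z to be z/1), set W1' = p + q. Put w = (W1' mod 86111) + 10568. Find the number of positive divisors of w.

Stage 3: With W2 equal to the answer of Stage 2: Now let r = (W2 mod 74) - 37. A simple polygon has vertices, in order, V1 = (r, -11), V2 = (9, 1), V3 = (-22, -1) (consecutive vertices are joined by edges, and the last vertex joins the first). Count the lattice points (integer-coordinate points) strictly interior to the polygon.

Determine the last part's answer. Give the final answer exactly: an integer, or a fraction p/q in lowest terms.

Stage 1: cross terms: (-11*-35 - 16*-18)=673, (16*31 - 40*-35)=1896, (40*19 - 8*31)=512, (8*-18 - -11*19)=65; twice the area = |3146| = 3146; area = 1573; answer 1573
Stage 2: W1 = 1573; threaded value p + q = 1574; w = 12142; 12142 = 2 * 13 * 467; number of divisors = (1+1) * (1+1) * (1+1) = 8; answer 8
Stage 3: W2 = 8; r = -29; cross terms: (-29*1 - 9*-11)=70, (9*-1 - -22*1)=13, (-22*-11 - -29*-1)=213; twice the area = |296| = 296; area = 148; boundary points = 2 + 1 + 1 = 4; strictly interior points = area - boundary/2 + 1 = 147; answer 147

147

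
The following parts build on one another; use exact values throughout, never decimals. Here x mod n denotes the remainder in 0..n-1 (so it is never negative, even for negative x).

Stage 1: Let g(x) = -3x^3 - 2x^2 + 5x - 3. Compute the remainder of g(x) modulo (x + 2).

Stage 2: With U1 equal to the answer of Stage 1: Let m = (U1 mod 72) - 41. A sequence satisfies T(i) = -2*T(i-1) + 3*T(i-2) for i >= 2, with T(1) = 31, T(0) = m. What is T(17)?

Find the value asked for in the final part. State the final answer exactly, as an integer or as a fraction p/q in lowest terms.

2227667791

Stage 1: remainder = value at the root: -3*(-2)^3 - 2*(-2)^2 + 5*(-2)^1 - 3 = (24) + (-8) + (-10) + (-3) = 3; answer 3
Stage 2: U1 = 3; m = -38; T(2) = -2*(31) + 3*(-38) = -176; iterating: T(2)=-176, T(3)=445, T(4)=-1418, T(5)=4171, T(6)=-12596, T(7)=37705, T(8)=-113198, T(9)=339511, T(10)=-1018616, T(11)=3055765, T(12)=-9167378, T(13)=27502051, T(14)=-82506236, T(15)=247518625, T(16)=-742555958, T(17)=2227667791; answer 2227667791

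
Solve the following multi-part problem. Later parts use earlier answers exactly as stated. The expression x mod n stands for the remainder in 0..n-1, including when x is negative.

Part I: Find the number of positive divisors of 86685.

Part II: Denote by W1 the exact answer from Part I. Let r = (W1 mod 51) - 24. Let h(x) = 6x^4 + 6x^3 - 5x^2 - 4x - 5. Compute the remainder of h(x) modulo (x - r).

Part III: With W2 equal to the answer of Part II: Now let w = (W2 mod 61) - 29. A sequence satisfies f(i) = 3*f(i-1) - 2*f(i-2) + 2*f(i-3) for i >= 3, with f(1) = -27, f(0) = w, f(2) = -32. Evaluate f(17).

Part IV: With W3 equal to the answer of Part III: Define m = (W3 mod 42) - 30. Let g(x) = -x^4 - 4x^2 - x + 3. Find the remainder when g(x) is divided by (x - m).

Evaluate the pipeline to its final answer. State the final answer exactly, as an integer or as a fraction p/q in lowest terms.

-236167

Part I: 86685 = 3 * 5 * 5779; number of divisors = (1+1) * (1+1) * (1+1) = 8; answer 8
Part II: W1 = 8; r = -16; remainder = value at the root: 6*(-16)^4 + 6*(-16)^3 - 5*(-16)^2 - 4*(-16)^1 - 5 = (393216) + (-24576) + (-1280) + (64) + (-5) = 367419; answer 367419
Part III: W2 = 367419; w = -13; f(3) = 3*(-32) - 2*(-27) + 2*(-13) = -68; iterating: f(3)=-68, f(4)=-194, f(5)=-510, f(6)=-1278, f(7)=-3202, f(8)=-8070, f(9)=-20362, f(10)=-51350, f(11)=-129466, f(12)=-326422, f(13)=-823034, f(14)=-2075190, f(15)=-5232346, f(16)=-13192726, f(17)=-33263866; answer -33263866
Part IV: W3 = -33263866; m = -22; remainder = value at the root: -1*(-22)^4 - 4*(-22)^2 - 1*(-22)^1 + 3 = (-234256) + (-1936) + (22) + (3) = -236167; answer -236167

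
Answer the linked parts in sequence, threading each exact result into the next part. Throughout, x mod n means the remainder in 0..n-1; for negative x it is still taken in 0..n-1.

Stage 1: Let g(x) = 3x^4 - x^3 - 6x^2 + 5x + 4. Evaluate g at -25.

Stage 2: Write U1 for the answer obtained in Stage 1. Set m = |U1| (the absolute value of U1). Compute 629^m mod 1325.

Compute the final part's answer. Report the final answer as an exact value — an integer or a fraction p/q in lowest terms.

1319

Stage 1: 3*(-25)^4 - 1*(-25)^3 - 6*(-25)^2 + 5*(-25)^1 + 4 = (1171875) + (15625) + (-3750) + (-125) + (4) = 1183629; answer 1183629
Stage 2: U1 = 1183629; m = 1183629; squarings mod 1325: 629^1=629, 629^2=791, 629^4=281, 629^8=786, 629^16=346, 629^32=466, 629^64=1181, 629^128=861, 629^256=646, 629^512=1266, 629^1024=831, 629^2048=236, 629^4096=46, 629^8192=791, 629^16384=281, 629^32768=786, 629^65536=346, 629^131072=466, 629^262144=1181, 629^524288=861, 629^1048576=646; 629^1183629 = 629^1 * 629^4 * 629^8 * 629^128 * 629^256 * 629^512 * 629^1024 * 629^2048 * 629^131072 * 629^1048576 = 1319 (mod 1325); answer 1319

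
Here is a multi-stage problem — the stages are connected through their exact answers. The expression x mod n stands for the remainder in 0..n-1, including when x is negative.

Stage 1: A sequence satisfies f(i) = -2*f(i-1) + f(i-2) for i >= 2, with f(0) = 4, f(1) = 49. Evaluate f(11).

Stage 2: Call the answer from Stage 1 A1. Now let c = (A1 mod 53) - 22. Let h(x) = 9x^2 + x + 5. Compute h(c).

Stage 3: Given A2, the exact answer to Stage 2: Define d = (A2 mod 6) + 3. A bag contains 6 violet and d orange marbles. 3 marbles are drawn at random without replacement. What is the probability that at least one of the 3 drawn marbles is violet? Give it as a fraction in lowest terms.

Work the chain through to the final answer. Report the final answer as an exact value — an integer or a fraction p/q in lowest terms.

Stage 1: f(2) = -2*(49) + 1*(4) = -94; iterating: f(2)=-94, f(3)=237, f(4)=-568, f(5)=1373, f(6)=-3314, f(7)=8001, f(8)=-19316, f(9)=46633, f(10)=-112582, f(11)=271797; answer 271797
Stage 2: A1 = 271797; c = -9; 9*(-9)^2 + 1*(-9)^1 + 5 = (729) + (-9) + (5) = 725; answer 725
Stage 3: A2 = 725; d = 8; total draws C(14,3) = 364; complement C(8,3) = 56; favorable 364 - 56 = 308; P = 11/13; answer 11/13

11/13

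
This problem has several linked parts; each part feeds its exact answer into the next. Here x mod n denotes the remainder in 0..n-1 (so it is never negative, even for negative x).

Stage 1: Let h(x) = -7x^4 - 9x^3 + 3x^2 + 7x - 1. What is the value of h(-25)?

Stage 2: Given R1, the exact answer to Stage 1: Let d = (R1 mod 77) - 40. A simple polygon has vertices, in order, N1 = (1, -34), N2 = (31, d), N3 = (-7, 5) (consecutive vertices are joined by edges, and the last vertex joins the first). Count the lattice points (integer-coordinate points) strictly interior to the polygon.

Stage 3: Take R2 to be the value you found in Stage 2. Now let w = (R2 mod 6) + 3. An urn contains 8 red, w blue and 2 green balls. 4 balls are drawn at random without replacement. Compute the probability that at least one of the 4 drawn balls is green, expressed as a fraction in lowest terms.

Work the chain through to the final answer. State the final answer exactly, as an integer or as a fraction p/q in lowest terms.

7/13

Stage 1: -7*(-25)^4 - 9*(-25)^3 + 3*(-25)^2 + 7*(-25)^1 - 1 = (-2734375) + (140625) + (1875) + (-175) + (-1) = -2592051; answer -2592051
Stage 2: R1 = -2592051; d = -40; cross terms: (1*-40 - 31*-34)=1014, (31*5 - -7*-40)=-125, (-7*-34 - 1*5)=233; twice the area = |1122| = 1122; area = 561; boundary points = 6 + 1 + 1 = 8; strictly interior points = area - boundary/2 + 1 = 558; answer 558
Stage 3: R2 = 558; w = 3; total draws C(13,4) = 715; complement C(11,4) = 330; favorable 715 - 330 = 385; P = 7/13; answer 7/13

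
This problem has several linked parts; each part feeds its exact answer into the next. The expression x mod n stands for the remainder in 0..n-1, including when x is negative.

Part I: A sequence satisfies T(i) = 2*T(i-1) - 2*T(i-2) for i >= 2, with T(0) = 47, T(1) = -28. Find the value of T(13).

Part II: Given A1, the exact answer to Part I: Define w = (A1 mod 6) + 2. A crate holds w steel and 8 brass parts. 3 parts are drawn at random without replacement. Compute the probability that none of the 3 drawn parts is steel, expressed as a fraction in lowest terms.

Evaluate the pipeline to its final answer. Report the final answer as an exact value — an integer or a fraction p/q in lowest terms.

Part I: T(2) = 2*(-28) - 2*(47) = -150; iterating: T(2)=-150, T(3)=-244, T(4)=-188, T(5)=112, T(6)=600, T(7)=976, T(8)=752, T(9)=-448, T(10)=-2400, T(11)=-3904, T(12)=-3008, T(13)=1792; answer 1792
Part II: A1 = 1792; w = 6; total draws C(14,3) = 364; favorable C(8,3) = 56; P = 2/13; answer 2/13

2/13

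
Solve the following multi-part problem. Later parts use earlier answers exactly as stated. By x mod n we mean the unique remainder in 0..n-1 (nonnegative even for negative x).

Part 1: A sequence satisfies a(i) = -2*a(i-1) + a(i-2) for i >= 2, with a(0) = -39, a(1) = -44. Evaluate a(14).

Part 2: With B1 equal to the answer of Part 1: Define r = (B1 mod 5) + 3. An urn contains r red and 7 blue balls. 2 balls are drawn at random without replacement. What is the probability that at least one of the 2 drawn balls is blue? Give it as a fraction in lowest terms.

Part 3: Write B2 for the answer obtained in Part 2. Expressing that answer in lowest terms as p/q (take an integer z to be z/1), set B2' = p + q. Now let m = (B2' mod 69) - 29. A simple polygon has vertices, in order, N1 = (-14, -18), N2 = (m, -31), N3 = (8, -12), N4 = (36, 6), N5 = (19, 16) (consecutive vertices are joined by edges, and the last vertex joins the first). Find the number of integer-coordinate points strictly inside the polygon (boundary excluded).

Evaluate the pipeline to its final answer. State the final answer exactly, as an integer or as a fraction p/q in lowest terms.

733

Part 1: a(2) = -2*(-44) + 1*(-39) = 49; iterating: a(2)=49, a(3)=-142, a(4)=333, a(5)=-808, a(6)=1949, a(7)=-4706, a(8)=11361, a(9)=-27428, a(10)=66217, a(11)=-159862, a(12)=385941, a(13)=-931744, a(14)=2249429; answer 2249429
Part 2: B1 = 2249429; r = 7; total draws C(14,2) = 91; complement C(7,2) = 21; favorable 91 - 21 = 70; P = 10/13; answer 10/13
Part 3: B2 = 10/13; threaded value p + q = 23; m = -6; cross terms: (-14*-31 - -6*-18)=326, (-6*-12 - 8*-31)=320, (8*6 - 36*-12)=480, (36*16 - 19*6)=462, (19*-18 - -14*16)=-118; twice the area = |1470| = 1470; area = 735; boundary points = 1 + 1 + 2 + 1 + 1 = 6; strictly interior points = area - boundary/2 + 1 = 733; answer 733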